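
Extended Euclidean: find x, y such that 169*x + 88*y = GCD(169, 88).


Tabular extended Euclidean (each row: r = 169*s + 88*t):
r=169, s=1, t=0
r=88, s=0, t=1
q=1: r=81, s=1, t=-1   [169*(1) + 88*(-1) = 81]
q=1: r=7, s=-1, t=2   [169*(-1) + 88*(2) = 7]
q=11: r=4, s=12, t=-23   [169*(12) + 88*(-23) = 4]
q=1: r=3, s=-13, t=25   [169*(-13) + 88*(25) = 3]
q=1: r=1, s=25, t=-48   [169*(25) + 88*(-48) = 1]
q=3: r=0, s=-88, t=169   [169*(-88) + 88*(169) = 0]
GCD = 1; from the row with r=1: x=25, y=-48
Check: 169*(25) + 88*(-48) = 4225 - 4224 = 1

GCD = 1, x = 25, y = -48


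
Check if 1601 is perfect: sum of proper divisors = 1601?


Proper divisors of 1601: 1
Sum = 1 = 1

No, 1601 is not perfect (1 ≠ 1601)


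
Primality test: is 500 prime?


500 / 2 = 250 (exact division)
500 is NOT prime.

No, 500 is not prime


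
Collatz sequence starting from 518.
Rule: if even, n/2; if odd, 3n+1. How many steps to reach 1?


518 → 259 → 778 → 389 → 1168 → 584 → 292 → 146 → 73 → 220 → 110 → 55 → 166 → 83 → 250 → 125 → 376 → 188 → 94 → 47 → 142 → 71 → 214 → 107 → 322 → 161 → 484 → 242 → 121 → 364 → 182 → 91 → 274 → 137 → 412 → 206 → 103 → 310 → 155 → 466 → 233 → 700 → 350 → 175 → 526 → 263 → 790 → 395 → 1186 → 593 → 1780 → 890 → 445 → 1336 → 668 → 334 → 167 → 502 → 251 → 754 → 377 → 1132 → 566 → 283 → 850 → 425 → 1276 → 638 → 319 → 958 → 479 → 1438 → 719 → 2158 → 1079 → 3238 → 1619 → 4858 → 2429 → 7288 → 3644 → 1822 → 911 → 2734 → 1367 → 4102 → 2051 → 6154 → 3077 → 9232 → 4616 → 2308 → 1154 → 577 → 1732 → 866 → 433 → 1300 → 650 → 325 → 976 → 488 → 244 → 122 → 61 → 184 → 92 → 46 → 23 → 70 → 35 → 106 → 53 → 160 → 80 → 40 → 20 → 10 → 5 → 16 → 8 → 4 → 2 → 1
Total steps = 123

123 steps


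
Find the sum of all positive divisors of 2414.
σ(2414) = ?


Divisors of 2414: 1, 2, 17, 34, 71, 142, 1207, 2414
Sum = 1 + 2 + 17 + 34 + 71 + 142 + 1207 + 2414 = 3888

σ(2414) = 3888


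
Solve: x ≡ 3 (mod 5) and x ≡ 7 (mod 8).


M = 5*8 = 40
M1 = M/5 = 8, M2 = M/8 = 5
M1^(-1) mod 5 = 2, M2^(-1) mod 8 = 5
x = 3*8*2 + 7*5*5 = 223
223 mod 40 = 23
Check: 23 mod 5 = 3 ✓, 23 mod 8 = 7 ✓

x ≡ 23 (mod 40)


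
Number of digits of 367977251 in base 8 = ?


367977251 in base 8 = 2573561443
Number of digits = 10

10 digits (base 8)


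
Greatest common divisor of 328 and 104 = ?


328 = 3 * 104 + 16
104 = 6 * 16 + 8
16 = 2 * 8 + 0
GCD = 8


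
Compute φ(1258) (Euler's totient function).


1258 = 2 × 17 × 37
Prime factors: 2, 17, 37
φ(1258) = 1258 × (1-1/2) × (1-1/17) × (1-1/37)
= 1258 × 1/2 × 16/17 × 36/37 = 576

φ(1258) = 576


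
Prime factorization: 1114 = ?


1114 / 2 = 557
557 / 557 = 1
1114 = 2 × 557


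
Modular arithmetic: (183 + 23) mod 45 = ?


183 + 23 = 206
206 mod 45 = 26


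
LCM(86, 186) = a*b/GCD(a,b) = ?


GCD(86, 186) = 2
LCM = 86*186/2 = 15996/2 = 7998

LCM = 7998


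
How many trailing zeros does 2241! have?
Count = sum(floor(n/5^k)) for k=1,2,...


floor(2241/5) = 448
floor(2241/25) = 89
floor(2241/125) = 17
floor(2241/625) = 3
Total = 557

557 trailing zeros


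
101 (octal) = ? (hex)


101 (base 8) = 65 (decimal)
65 (decimal) = 41 (base 16)


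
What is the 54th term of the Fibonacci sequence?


Sequence: 1, 1, 2, 3, 5, 8, 13, 21, 34, 55, 89, 144, 233, 377, 610, 987, 1597, 2584, 4181, 6765, 10946, 17711, 28657, 46368, 75025, 121393, 196418, 317811, 514229, 832040, 1346269, 2178309, 3524578, 5702887, 9227465, 14930352, 24157817, 39088169, 63245986, 102334155, 165580141, 267914296, 433494437, 701408733, 1134903170, 1836311903, 2971215073, 4807526976, 7778742049, 12586269025, 20365011074, 32951280099, 53316291173, 86267571272
F(54) = 86267571272


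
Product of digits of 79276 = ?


7 × 9 × 2 × 7 × 6 = 5292


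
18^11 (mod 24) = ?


18^1 mod 24 = 18
18^2 mod 24 = 12
18^3 mod 24 = 0
18^4 mod 24 = 0
18^5 mod 24 = 0
18^6 mod 24 = 0
18^7 mod 24 = 0
18^8 mod 24 = 0
18^9 mod 24 = 0
18^10 mod 24 = 0
18^11 mod 24 = 0


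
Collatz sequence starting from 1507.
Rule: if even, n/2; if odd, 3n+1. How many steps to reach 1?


1507 → 4522 → 2261 → 6784 → 3392 → 1696 → 848 → 424 → 212 → 106 → 53 → 160 → 80 → 40 → 20 → 10 → 5 → 16 → 8 → 4 → 2 → 1
Total steps = 21

21 steps


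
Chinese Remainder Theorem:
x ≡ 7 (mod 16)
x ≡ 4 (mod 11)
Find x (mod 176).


M = 16*11 = 176
M1 = M/16 = 11, M2 = M/11 = 16
M1^(-1) mod 16 = 3, M2^(-1) mod 11 = 9
x = 7*11*3 + 4*16*9 = 807
807 mod 176 = 103
Check: 103 mod 16 = 7 ✓, 103 mod 11 = 4 ✓

x ≡ 103 (mod 176)


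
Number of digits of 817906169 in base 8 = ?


817906169 in base 8 = 6060040771
Number of digits = 10

10 digits (base 8)


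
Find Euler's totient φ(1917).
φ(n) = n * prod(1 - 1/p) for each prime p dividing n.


1917 = 3^3 × 71
Prime factors: 3, 71
φ(1917) = 1917 × (1-1/3) × (1-1/71)
= 1917 × 2/3 × 70/71 = 1260

φ(1917) = 1260


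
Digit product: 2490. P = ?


2 × 4 × 9 × 0 = 0


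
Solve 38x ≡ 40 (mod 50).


GCD(38, 50) = 2 divides 40
Divide: 19x ≡ 20 (mod 25)
x ≡ 5 (mod 25)


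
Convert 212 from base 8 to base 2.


212 (base 8) = 138 (decimal)
138 (decimal) = 10001010 (base 2)


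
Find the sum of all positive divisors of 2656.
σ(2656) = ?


Divisors of 2656: 1, 2, 4, 8, 16, 32, 83, 166, 332, 664, 1328, 2656
Sum = 1 + 2 + 4 + 8 + 16 + 32 + 83 + 166 + 332 + 664 + 1328 + 2656 = 5292

σ(2656) = 5292


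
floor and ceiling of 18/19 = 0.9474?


18/19 = 0.9474
floor = 0
ceil = 1

floor = 0, ceil = 1


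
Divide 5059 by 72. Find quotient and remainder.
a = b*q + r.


5059 = 72 * 70 + 19
Check: 5040 + 19 = 5059

q = 70, r = 19


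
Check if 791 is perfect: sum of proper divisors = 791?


Proper divisors of 791: 1, 7, 113
Sum = 1 + 7 + 113 = 121

No, 791 is not perfect (121 ≠ 791)


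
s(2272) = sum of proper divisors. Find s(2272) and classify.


Proper divisors: 1, 2, 4, 8, 16, 32, 71, 142, 284, 568, 1136
Sum = 1 + 2 + 4 + 8 + 16 + 32 + 71 + 142 + 284 + 568 + 1136 = 2264
2264 < 2272 → deficient

s(2272) = 2264 (deficient)


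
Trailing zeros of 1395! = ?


floor(1395/5) = 279
floor(1395/25) = 55
floor(1395/125) = 11
floor(1395/625) = 2
Total = 347

347 trailing zeros


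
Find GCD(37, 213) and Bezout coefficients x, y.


Tabular extended Euclidean (each row: r = 37*s + 213*t):
r=37, s=1, t=0
r=213, s=0, t=1
q=0: r=37, s=1, t=0   [37*(1) + 213*(0) = 37]
q=5: r=28, s=-5, t=1   [37*(-5) + 213*(1) = 28]
q=1: r=9, s=6, t=-1   [37*(6) + 213*(-1) = 9]
q=3: r=1, s=-23, t=4   [37*(-23) + 213*(4) = 1]
q=9: r=0, s=213, t=-37   [37*(213) + 213*(-37) = 0]
GCD = 1; from the row with r=1: x=-23, y=4
Check: 37*(-23) + 213*(4) = -851 + 852 = 1

GCD = 1, x = -23, y = 4


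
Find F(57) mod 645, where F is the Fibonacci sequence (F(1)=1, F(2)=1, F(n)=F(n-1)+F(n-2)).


F(k) mod 645 for k=1..57:
1, 1, 2, 3, 5, 8, 13, 21, 34, 55, 89, 144, 233, 377, 610, 342, 307, 4, 311, 315, 626, 296, 277, 573, 205, 133, 338, 471, 164, 635, 154, 144, 298, 442, 95, 537, 632, 524, 511, 390, 256, 1, 257, 258, 515, 128, 643, 126, 124, 250, 374, 624, 353, 332, 40, 372, 412
F(57) mod 645 = 412


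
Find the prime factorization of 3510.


3510 / 2 = 1755
1755 / 3 = 585
585 / 3 = 195
195 / 3 = 65
65 / 5 = 13
13 / 13 = 1
3510 = 2 × 3^3 × 5 × 13


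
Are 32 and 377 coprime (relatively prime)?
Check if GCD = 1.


Euclidean algorithm:
377 = 11 * 32 + 25
32 = 1 * 25 + 7
25 = 3 * 7 + 4
7 = 1 * 4 + 3
4 = 1 * 3 + 1
3 = 3 * 1 + 0
GCD(32, 377) = 1

Yes, coprime (GCD = 1)


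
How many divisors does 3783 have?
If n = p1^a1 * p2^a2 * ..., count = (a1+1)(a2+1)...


3783 = 3^1 × 13^1 × 97^1
d(3783) = (1+1) × (1+1) × (1+1) = 8

8 divisors


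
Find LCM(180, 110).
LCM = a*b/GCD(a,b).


GCD(180, 110) = 10
LCM = 180*110/10 = 19800/10 = 1980

LCM = 1980


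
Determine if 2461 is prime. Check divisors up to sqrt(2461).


2461 / 23 = 107 (exact division)
2461 is NOT prime.

No, 2461 is not prime


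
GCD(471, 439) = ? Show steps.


471 = 1 * 439 + 32
439 = 13 * 32 + 23
32 = 1 * 23 + 9
23 = 2 * 9 + 5
9 = 1 * 5 + 4
5 = 1 * 4 + 1
4 = 4 * 1 + 0
GCD = 1


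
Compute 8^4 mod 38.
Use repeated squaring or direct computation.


8^1 mod 38 = 8
8^2 mod 38 = 26
8^3 mod 38 = 18
8^4 mod 38 = 30


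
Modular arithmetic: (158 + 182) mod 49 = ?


158 + 182 = 340
340 mod 49 = 46


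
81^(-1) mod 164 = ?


Use the extended Euclidean algorithm on (164, 81); each row r = 164*s + 81*t:
r=164, s=1, t=0
r=81, s=0, t=1
q=2: r=2, s=1, t=-2   [164*(1) + 81*(-2) = 2]
q=40: r=1, s=-40, t=81   [164*(-40) + 81*(81) = 1]
q=2: r=0, s=81, t=-164   [164*(81) + 81*(-164) = 0]
GCD = 1 with t = 81, so 81*(81) ≡ 1 (mod 164)
Inverse = 81 mod 164 = 81
Check: 81 * 81 = 6561 ≡ 1 (mod 164)

81^(-1) ≡ 81 (mod 164)


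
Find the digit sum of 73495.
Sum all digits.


7 + 3 + 4 + 9 + 5 = 28


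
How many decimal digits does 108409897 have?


108409897 has 9 digits in base 10
floor(log10(108409897)) + 1 = floor(8.0351) + 1 = 9

9 digits (base 10)


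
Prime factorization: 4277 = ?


4277 / 7 = 611
611 / 13 = 47
47 / 47 = 1
4277 = 7 × 13 × 47


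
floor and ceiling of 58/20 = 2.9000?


58/20 = 2.9000
floor = 2
ceil = 3

floor = 2, ceil = 3


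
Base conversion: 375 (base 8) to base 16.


375 (base 8) = 253 (decimal)
253 (decimal) = FD (base 16)


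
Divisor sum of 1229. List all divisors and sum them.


Divisors of 1229: 1, 1229
Sum = 1 + 1229 = 1230

σ(1229) = 1230


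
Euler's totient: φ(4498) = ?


4498 = 2 × 13 × 173
Prime factors: 2, 13, 173
φ(4498) = 4498 × (1-1/2) × (1-1/13) × (1-1/173)
= 4498 × 1/2 × 12/13 × 172/173 = 2064

φ(4498) = 2064


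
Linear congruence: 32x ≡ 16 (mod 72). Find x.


GCD(32, 72) = 8 divides 16
Divide: 4x ≡ 2 (mod 9)
x ≡ 5 (mod 9)


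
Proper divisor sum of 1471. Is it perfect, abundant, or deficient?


Proper divisors: 1
Sum = 1 = 1
1 < 1471 → deficient

s(1471) = 1 (deficient)


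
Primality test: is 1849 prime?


1849 / 43 = 43 (exact division)
1849 is NOT prime.

No, 1849 is not prime


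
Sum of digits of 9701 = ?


9 + 7 + 0 + 1 = 17


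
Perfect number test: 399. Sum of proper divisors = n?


Proper divisors of 399: 1, 3, 7, 19, 21, 57, 133
Sum = 1 + 3 + 7 + 19 + 21 + 57 + 133 = 241

No, 399 is not perfect (241 ≠ 399)


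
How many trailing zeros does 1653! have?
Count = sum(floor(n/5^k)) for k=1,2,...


floor(1653/5) = 330
floor(1653/25) = 66
floor(1653/125) = 13
floor(1653/625) = 2
Total = 411

411 trailing zeros


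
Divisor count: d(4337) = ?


4337 = 4337^1
d(4337) = (1+1) = 2

2 divisors


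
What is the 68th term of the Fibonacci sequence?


Sequence: 1, 1, 2, 3, 5, 8, 13, 21, 34, 55, 89, 144, 233, 377, 610, 987, 1597, 2584, 4181, 6765, 10946, 17711, 28657, 46368, 75025, 121393, 196418, 317811, 514229, 832040, 1346269, 2178309, 3524578, 5702887, 9227465, 14930352, 24157817, 39088169, 63245986, 102334155, 165580141, 267914296, 433494437, 701408733, 1134903170, 1836311903, 2971215073, 4807526976, 7778742049, 12586269025, 20365011074, 32951280099, 53316291173, 86267571272, 139583862445, 225851433717, 365435296162, 591286729879, 956722026041, 1548008755920, 2504730781961, 4052739537881, 6557470319842, 10610209857723, 17167680177565, 27777890035288, 44945570212853, 72723460248141
F(68) = 72723460248141


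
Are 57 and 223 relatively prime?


Euclidean algorithm:
223 = 3 * 57 + 52
57 = 1 * 52 + 5
52 = 10 * 5 + 2
5 = 2 * 2 + 1
2 = 2 * 1 + 0
GCD(57, 223) = 1

Yes, coprime (GCD = 1)


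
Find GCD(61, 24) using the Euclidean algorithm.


61 = 2 * 24 + 13
24 = 1 * 13 + 11
13 = 1 * 11 + 2
11 = 5 * 2 + 1
2 = 2 * 1 + 0
GCD = 1


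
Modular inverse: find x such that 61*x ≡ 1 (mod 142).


Use the extended Euclidean algorithm on (142, 61); each row r = 142*s + 61*t:
r=142, s=1, t=0
r=61, s=0, t=1
q=2: r=20, s=1, t=-2   [142*(1) + 61*(-2) = 20]
q=3: r=1, s=-3, t=7   [142*(-3) + 61*(7) = 1]
q=20: r=0, s=61, t=-142   [142*(61) + 61*(-142) = 0]
GCD = 1 with t = 7, so 61*(7) ≡ 1 (mod 142)
Inverse = 7 mod 142 = 7
Check: 61 * 7 = 427 ≡ 1 (mod 142)

61^(-1) ≡ 7 (mod 142)


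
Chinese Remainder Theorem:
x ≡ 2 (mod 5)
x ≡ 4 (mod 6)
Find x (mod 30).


M = 5*6 = 30
M1 = M/5 = 6, M2 = M/6 = 5
M1^(-1) mod 5 = 1, M2^(-1) mod 6 = 5
x = 2*6*1 + 4*5*5 = 112
112 mod 30 = 22
Check: 22 mod 5 = 2 ✓, 22 mod 6 = 4 ✓

x ≡ 22 (mod 30)


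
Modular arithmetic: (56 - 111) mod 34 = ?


56 - 111 = -55
-55 mod 34 = 13


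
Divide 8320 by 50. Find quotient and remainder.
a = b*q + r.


8320 = 50 * 166 + 20
Check: 8300 + 20 = 8320

q = 166, r = 20


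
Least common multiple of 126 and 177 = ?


GCD(126, 177) = 3
LCM = 126*177/3 = 22302/3 = 7434

LCM = 7434


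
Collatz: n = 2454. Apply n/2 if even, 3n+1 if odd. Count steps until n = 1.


2454 → 1227 → 3682 → 1841 → 5524 → 2762 → 1381 → 4144 → 2072 → 1036 → 518 → 259 → 778 → 389 → 1168 → 584 → 292 → 146 → 73 → 220 → 110 → 55 → 166 → 83 → 250 → 125 → 376 → 188 → 94 → 47 → 142 → 71 → 214 → 107 → 322 → 161 → 484 → 242 → 121 → 364 → 182 → 91 → 274 → 137 → 412 → 206 → 103 → 310 → 155 → 466 → 233 → 700 → 350 → 175 → 526 → 263 → 790 → 395 → 1186 → 593 → 1780 → 890 → 445 → 1336 → 668 → 334 → 167 → 502 → 251 → 754 → 377 → 1132 → 566 → 283 → 850 → 425 → 1276 → 638 → 319 → 958 → 479 → 1438 → 719 → 2158 → 1079 → 3238 → 1619 → 4858 → 2429 → 7288 → 3644 → 1822 → 911 → 2734 → 1367 → 4102 → 2051 → 6154 → 3077 → 9232 → 4616 → 2308 → 1154 → 577 → 1732 → 866 → 433 → 1300 → 650 → 325 → 976 → 488 → 244 → 122 → 61 → 184 → 92 → 46 → 23 → 70 → 35 → 106 → 53 → 160 → 80 → 40 → 20 → 10 → 5 → 16 → 8 → 4 → 2 → 1
Total steps = 133

133 steps


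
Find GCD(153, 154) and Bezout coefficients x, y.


Tabular extended Euclidean (each row: r = 153*s + 154*t):
r=153, s=1, t=0
r=154, s=0, t=1
q=0: r=153, s=1, t=0   [153*(1) + 154*(0) = 153]
q=1: r=1, s=-1, t=1   [153*(-1) + 154*(1) = 1]
q=153: r=0, s=154, t=-153   [153*(154) + 154*(-153) = 0]
GCD = 1; from the row with r=1: x=-1, y=1
Check: 153*(-1) + 154*(1) = -153 + 154 = 1

GCD = 1, x = -1, y = 1


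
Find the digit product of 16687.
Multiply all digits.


1 × 6 × 6 × 8 × 7 = 2016


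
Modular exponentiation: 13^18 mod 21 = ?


13^1 mod 21 = 13
13^2 mod 21 = 1
13^3 mod 21 = 13
13^4 mod 21 = 1
13^5 mod 21 = 13
13^6 mod 21 = 1
13^7 mod 21 = 13
13^8 mod 21 = 1
13^9 mod 21 = 13
13^10 mod 21 = 1
13^11 mod 21 = 13
13^12 mod 21 = 1
13^13 mod 21 = 13
13^14 mod 21 = 1
13^15 mod 21 = 13
13^16 mod 21 = 1
13^17 mod 21 = 13
13^18 mod 21 = 1


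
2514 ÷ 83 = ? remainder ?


2514 = 83 * 30 + 24
Check: 2490 + 24 = 2514

q = 30, r = 24


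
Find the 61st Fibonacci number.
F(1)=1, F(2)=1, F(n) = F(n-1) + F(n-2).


Sequence: 1, 1, 2, 3, 5, 8, 13, 21, 34, 55, 89, 144, 233, 377, 610, 987, 1597, 2584, 4181, 6765, 10946, 17711, 28657, 46368, 75025, 121393, 196418, 317811, 514229, 832040, 1346269, 2178309, 3524578, 5702887, 9227465, 14930352, 24157817, 39088169, 63245986, 102334155, 165580141, 267914296, 433494437, 701408733, 1134903170, 1836311903, 2971215073, 4807526976, 7778742049, 12586269025, 20365011074, 32951280099, 53316291173, 86267571272, 139583862445, 225851433717, 365435296162, 591286729879, 956722026041, 1548008755920, 2504730781961
F(61) = 2504730781961


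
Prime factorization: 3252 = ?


3252 / 2 = 1626
1626 / 2 = 813
813 / 3 = 271
271 / 271 = 1
3252 = 2^2 × 3 × 271


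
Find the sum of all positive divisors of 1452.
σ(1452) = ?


Divisors of 1452: 1, 2, 3, 4, 6, 11, 12, 22, 33, 44, 66, 121, 132, 242, 363, 484, 726, 1452
Sum = 1 + 2 + 3 + 4 + 6 + 11 + 12 + 22 + 33 + 44 + 66 + 121 + 132 + 242 + 363 + 484 + 726 + 1452 = 3724

σ(1452) = 3724


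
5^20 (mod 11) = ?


5^1 mod 11 = 5
5^2 mod 11 = 3
5^3 mod 11 = 4
5^4 mod 11 = 9
5^5 mod 11 = 1
5^6 mod 11 = 5
5^7 mod 11 = 3
5^8 mod 11 = 4
5^9 mod 11 = 9
5^10 mod 11 = 1
5^11 mod 11 = 5
5^12 mod 11 = 3
5^13 mod 11 = 4
5^14 mod 11 = 9
5^15 mod 11 = 1
5^16 mod 11 = 5
5^17 mod 11 = 3
5^18 mod 11 = 4
5^19 mod 11 = 9
5^20 mod 11 = 1


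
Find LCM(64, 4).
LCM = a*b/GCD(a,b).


GCD(64, 4) = 4
LCM = 64*4/4 = 256/4 = 64

LCM = 64


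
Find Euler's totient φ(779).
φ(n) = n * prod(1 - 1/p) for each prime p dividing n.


779 = 19 × 41
Prime factors: 19, 41
φ(779) = 779 × (1-1/19) × (1-1/41)
= 779 × 18/19 × 40/41 = 720

φ(779) = 720


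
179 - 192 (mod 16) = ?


179 - 192 = -13
-13 mod 16 = 3


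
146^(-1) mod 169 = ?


Use the extended Euclidean algorithm on (169, 146); each row r = 169*s + 146*t:
r=169, s=1, t=0
r=146, s=0, t=1
q=1: r=23, s=1, t=-1   [169*(1) + 146*(-1) = 23]
q=6: r=8, s=-6, t=7   [169*(-6) + 146*(7) = 8]
q=2: r=7, s=13, t=-15   [169*(13) + 146*(-15) = 7]
q=1: r=1, s=-19, t=22   [169*(-19) + 146*(22) = 1]
q=7: r=0, s=146, t=-169   [169*(146) + 146*(-169) = 0]
GCD = 1 with t = 22, so 146*(22) ≡ 1 (mod 169)
Inverse = 22 mod 169 = 22
Check: 146 * 22 = 3212 ≡ 1 (mod 169)

146^(-1) ≡ 22 (mod 169)


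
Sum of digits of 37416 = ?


3 + 7 + 4 + 1 + 6 = 21


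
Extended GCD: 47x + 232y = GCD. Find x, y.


Tabular extended Euclidean (each row: r = 47*s + 232*t):
r=47, s=1, t=0
r=232, s=0, t=1
q=0: r=47, s=1, t=0   [47*(1) + 232*(0) = 47]
q=4: r=44, s=-4, t=1   [47*(-4) + 232*(1) = 44]
q=1: r=3, s=5, t=-1   [47*(5) + 232*(-1) = 3]
q=14: r=2, s=-74, t=15   [47*(-74) + 232*(15) = 2]
q=1: r=1, s=79, t=-16   [47*(79) + 232*(-16) = 1]
q=2: r=0, s=-232, t=47   [47*(-232) + 232*(47) = 0]
GCD = 1; from the row with r=1: x=79, y=-16
Check: 47*(79) + 232*(-16) = 3713 - 3712 = 1

GCD = 1, x = 79, y = -16


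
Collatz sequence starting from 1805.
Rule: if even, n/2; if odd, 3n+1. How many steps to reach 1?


1805 → 5416 → 2708 → 1354 → 677 → 2032 → 1016 → 508 → 254 → 127 → 382 → 191 → 574 → 287 → 862 → 431 → 1294 → 647 → 1942 → 971 → 2914 → 1457 → 4372 → 2186 → 1093 → 3280 → 1640 → 820 → 410 → 205 → 616 → 308 → 154 → 77 → 232 → 116 → 58 → 29 → 88 → 44 → 22 → 11 → 34 → 17 → 52 → 26 → 13 → 40 → 20 → 10 → 5 → 16 → 8 → 4 → 2 → 1
Total steps = 55

55 steps


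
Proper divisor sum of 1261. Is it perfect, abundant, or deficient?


Proper divisors: 1, 13, 97
Sum = 1 + 13 + 97 = 111
111 < 1261 → deficient

s(1261) = 111 (deficient)


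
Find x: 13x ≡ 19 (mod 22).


GCD(13, 22) = 1, unique solution
a^(-1) mod 22 = 17
x = 17 * 19 mod 22 = 15

x ≡ 15 (mod 22)


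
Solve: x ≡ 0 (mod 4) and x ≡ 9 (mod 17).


M = 4*17 = 68
M1 = M/4 = 17, M2 = M/17 = 4
M1^(-1) mod 4 = 1, M2^(-1) mod 17 = 13
x = 0*17*1 + 9*4*13 = 468
468 mod 68 = 60
Check: 60 mod 4 = 0 ✓, 60 mod 17 = 9 ✓

x ≡ 60 (mod 68)


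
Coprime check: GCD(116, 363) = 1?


Euclidean algorithm:
363 = 3 * 116 + 15
116 = 7 * 15 + 11
15 = 1 * 11 + 4
11 = 2 * 4 + 3
4 = 1 * 3 + 1
3 = 3 * 1 + 0
GCD(116, 363) = 1

Yes, coprime (GCD = 1)


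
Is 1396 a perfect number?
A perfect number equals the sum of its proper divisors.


Proper divisors of 1396: 1, 2, 4, 349, 698
Sum = 1 + 2 + 4 + 349 + 698 = 1054

No, 1396 is not perfect (1054 ≠ 1396)


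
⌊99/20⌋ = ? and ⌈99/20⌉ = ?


99/20 = 4.9500
floor = 4
ceil = 5

floor = 4, ceil = 5


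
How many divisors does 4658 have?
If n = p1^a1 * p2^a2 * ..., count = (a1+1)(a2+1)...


4658 = 2^1 × 17^1 × 137^1
d(4658) = (1+1) × (1+1) × (1+1) = 8

8 divisors


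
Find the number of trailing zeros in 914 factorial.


floor(914/5) = 182
floor(914/25) = 36
floor(914/125) = 7
floor(914/625) = 1
Total = 226

226 trailing zeros


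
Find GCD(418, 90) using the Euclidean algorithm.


418 = 4 * 90 + 58
90 = 1 * 58 + 32
58 = 1 * 32 + 26
32 = 1 * 26 + 6
26 = 4 * 6 + 2
6 = 3 * 2 + 0
GCD = 2


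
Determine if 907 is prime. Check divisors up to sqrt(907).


Check divisors up to sqrt(907) = 30.1164
No divisors found.
907 is prime.

Yes, 907 is prime


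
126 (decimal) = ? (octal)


126 (base 10) = 126 (decimal)
126 (decimal) = 176 (base 8)


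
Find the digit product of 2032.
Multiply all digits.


2 × 0 × 3 × 2 = 0


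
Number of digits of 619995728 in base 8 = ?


619995728 in base 8 = 4475061120
Number of digits = 10

10 digits (base 8)


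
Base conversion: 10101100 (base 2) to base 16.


10101100 (base 2) = 172 (decimal)
172 (decimal) = AC (base 16)


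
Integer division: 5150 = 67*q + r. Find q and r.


5150 = 67 * 76 + 58
Check: 5092 + 58 = 5150

q = 76, r = 58


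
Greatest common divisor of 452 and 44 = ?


452 = 10 * 44 + 12
44 = 3 * 12 + 8
12 = 1 * 8 + 4
8 = 2 * 4 + 0
GCD = 4


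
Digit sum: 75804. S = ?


7 + 5 + 8 + 0 + 4 = 24


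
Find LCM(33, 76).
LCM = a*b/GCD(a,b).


GCD(33, 76) = 1
LCM = 33*76/1 = 2508/1 = 2508

LCM = 2508


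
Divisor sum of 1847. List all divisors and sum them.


Divisors of 1847: 1, 1847
Sum = 1 + 1847 = 1848

σ(1847) = 1848


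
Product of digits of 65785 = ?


6 × 5 × 7 × 8 × 5 = 8400


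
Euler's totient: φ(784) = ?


784 = 2^4 × 7^2
Prime factors: 2, 7
φ(784) = 784 × (1-1/2) × (1-1/7)
= 784 × 1/2 × 6/7 = 336

φ(784) = 336


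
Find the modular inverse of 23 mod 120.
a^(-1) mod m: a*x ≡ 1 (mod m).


Use the extended Euclidean algorithm on (120, 23); each row r = 120*s + 23*t:
r=120, s=1, t=0
r=23, s=0, t=1
q=5: r=5, s=1, t=-5   [120*(1) + 23*(-5) = 5]
q=4: r=3, s=-4, t=21   [120*(-4) + 23*(21) = 3]
q=1: r=2, s=5, t=-26   [120*(5) + 23*(-26) = 2]
q=1: r=1, s=-9, t=47   [120*(-9) + 23*(47) = 1]
q=2: r=0, s=23, t=-120   [120*(23) + 23*(-120) = 0]
GCD = 1 with t = 47, so 23*(47) ≡ 1 (mod 120)
Inverse = 47 mod 120 = 47
Check: 23 * 47 = 1081 ≡ 1 (mod 120)

23^(-1) ≡ 47 (mod 120)


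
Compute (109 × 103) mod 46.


109 × 103 = 11227
11227 mod 46 = 3


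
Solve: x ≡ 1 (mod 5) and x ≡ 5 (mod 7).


M = 5*7 = 35
M1 = M/5 = 7, M2 = M/7 = 5
M1^(-1) mod 5 = 3, M2^(-1) mod 7 = 3
x = 1*7*3 + 5*5*3 = 96
96 mod 35 = 26
Check: 26 mod 5 = 1 ✓, 26 mod 7 = 5 ✓

x ≡ 26 (mod 35)


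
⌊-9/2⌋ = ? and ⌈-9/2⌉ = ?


-9/2 = -4.5000
floor = -5
ceil = -4

floor = -5, ceil = -4


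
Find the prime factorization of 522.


522 / 2 = 261
261 / 3 = 87
87 / 3 = 29
29 / 29 = 1
522 = 2 × 3^2 × 29


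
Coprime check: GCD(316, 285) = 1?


Euclidean algorithm:
316 = 1 * 285 + 31
285 = 9 * 31 + 6
31 = 5 * 6 + 1
6 = 6 * 1 + 0
GCD(316, 285) = 1

Yes, coprime (GCD = 1)


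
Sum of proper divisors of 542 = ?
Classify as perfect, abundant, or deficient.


Proper divisors: 1, 2, 271
Sum = 1 + 2 + 271 = 274
274 < 542 → deficient

s(542) = 274 (deficient)


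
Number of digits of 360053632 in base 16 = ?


360053632 in base 16 = 1575FB80
Number of digits = 8

8 digits (base 16)


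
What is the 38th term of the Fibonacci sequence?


Sequence: 1, 1, 2, 3, 5, 8, 13, 21, 34, 55, 89, 144, 233, 377, 610, 987, 1597, 2584, 4181, 6765, 10946, 17711, 28657, 46368, 75025, 121393, 196418, 317811, 514229, 832040, 1346269, 2178309, 3524578, 5702887, 9227465, 14930352, 24157817, 39088169
F(38) = 39088169


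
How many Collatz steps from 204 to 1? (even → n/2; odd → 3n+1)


204 → 102 → 51 → 154 → 77 → 232 → 116 → 58 → 29 → 88 → 44 → 22 → 11 → 34 → 17 → 52 → 26 → 13 → 40 → 20 → 10 → 5 → 16 → 8 → 4 → 2 → 1
Total steps = 26

26 steps


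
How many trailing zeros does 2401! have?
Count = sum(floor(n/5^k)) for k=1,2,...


floor(2401/5) = 480
floor(2401/25) = 96
floor(2401/125) = 19
floor(2401/625) = 3
Total = 598

598 trailing zeros


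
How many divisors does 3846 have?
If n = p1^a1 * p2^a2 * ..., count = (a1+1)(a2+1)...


3846 = 2^1 × 3^1 × 641^1
d(3846) = (1+1) × (1+1) × (1+1) = 8

8 divisors


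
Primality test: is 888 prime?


888 / 2 = 444 (exact division)
888 is NOT prime.

No, 888 is not prime


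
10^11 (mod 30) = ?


10^1 mod 30 = 10
10^2 mod 30 = 10
10^3 mod 30 = 10
10^4 mod 30 = 10
10^5 mod 30 = 10
10^6 mod 30 = 10
10^7 mod 30 = 10
10^8 mod 30 = 10
10^9 mod 30 = 10
10^10 mod 30 = 10
10^11 mod 30 = 10


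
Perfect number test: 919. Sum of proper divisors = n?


Proper divisors of 919: 1
Sum = 1 = 1

No, 919 is not perfect (1 ≠ 919)


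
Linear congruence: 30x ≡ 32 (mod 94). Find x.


GCD(30, 94) = 2 divides 32
Divide: 15x ≡ 16 (mod 47)
x ≡ 23 (mod 47)


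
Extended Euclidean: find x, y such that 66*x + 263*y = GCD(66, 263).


Tabular extended Euclidean (each row: r = 66*s + 263*t):
r=66, s=1, t=0
r=263, s=0, t=1
q=0: r=66, s=1, t=0   [66*(1) + 263*(0) = 66]
q=3: r=65, s=-3, t=1   [66*(-3) + 263*(1) = 65]
q=1: r=1, s=4, t=-1   [66*(4) + 263*(-1) = 1]
q=65: r=0, s=-263, t=66   [66*(-263) + 263*(66) = 0]
GCD = 1; from the row with r=1: x=4, y=-1
Check: 66*(4) + 263*(-1) = 264 - 263 = 1

GCD = 1, x = 4, y = -1


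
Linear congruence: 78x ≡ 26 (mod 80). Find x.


GCD(78, 80) = 2 divides 26
Divide: 39x ≡ 13 (mod 40)
x ≡ 27 (mod 40)


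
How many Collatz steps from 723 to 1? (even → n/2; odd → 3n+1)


723 → 2170 → 1085 → 3256 → 1628 → 814 → 407 → 1222 → 611 → 1834 → 917 → 2752 → 1376 → 688 → 344 → 172 → 86 → 43 → 130 → 65 → 196 → 98 → 49 → 148 → 74 → 37 → 112 → 56 → 28 → 14 → 7 → 22 → 11 → 34 → 17 → 52 → 26 → 13 → 40 → 20 → 10 → 5 → 16 → 8 → 4 → 2 → 1
Total steps = 46

46 steps


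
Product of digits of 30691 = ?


3 × 0 × 6 × 9 × 1 = 0


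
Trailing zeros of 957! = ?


floor(957/5) = 191
floor(957/25) = 38
floor(957/125) = 7
floor(957/625) = 1
Total = 237

237 trailing zeros


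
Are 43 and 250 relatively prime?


Euclidean algorithm:
250 = 5 * 43 + 35
43 = 1 * 35 + 8
35 = 4 * 8 + 3
8 = 2 * 3 + 2
3 = 1 * 2 + 1
2 = 2 * 1 + 0
GCD(43, 250) = 1

Yes, coprime (GCD = 1)


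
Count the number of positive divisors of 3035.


3035 = 5^1 × 607^1
d(3035) = (1+1) × (1+1) = 4

4 divisors


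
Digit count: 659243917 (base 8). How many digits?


659243917 in base 8 = 4722641615
Number of digits = 10

10 digits (base 8)


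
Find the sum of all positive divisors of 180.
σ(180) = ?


Divisors of 180: 1, 2, 3, 4, 5, 6, 9, 10, 12, 15, 18, 20, 30, 36, 45, 60, 90, 180
Sum = 1 + 2 + 3 + 4 + 5 + 6 + 9 + 10 + 12 + 15 + 18 + 20 + 30 + 36 + 45 + 60 + 90 + 180 = 546

σ(180) = 546


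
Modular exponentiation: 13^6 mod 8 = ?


13^1 mod 8 = 5
13^2 mod 8 = 1
13^3 mod 8 = 5
13^4 mod 8 = 1
13^5 mod 8 = 5
13^6 mod 8 = 1


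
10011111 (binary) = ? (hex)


10011111 (base 2) = 159 (decimal)
159 (decimal) = 9F (base 16)


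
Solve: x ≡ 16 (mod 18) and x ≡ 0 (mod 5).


M = 18*5 = 90
M1 = M/18 = 5, M2 = M/5 = 18
M1^(-1) mod 18 = 11, M2^(-1) mod 5 = 2
x = 16*5*11 + 0*18*2 = 880
880 mod 90 = 70
Check: 70 mod 18 = 16 ✓, 70 mod 5 = 0 ✓

x ≡ 70 (mod 90)


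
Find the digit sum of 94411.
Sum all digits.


9 + 4 + 4 + 1 + 1 = 19


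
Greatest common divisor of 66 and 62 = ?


66 = 1 * 62 + 4
62 = 15 * 4 + 2
4 = 2 * 2 + 0
GCD = 2


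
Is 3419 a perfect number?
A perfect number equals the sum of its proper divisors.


Proper divisors of 3419: 1, 13, 263
Sum = 1 + 13 + 263 = 277

No, 3419 is not perfect (277 ≠ 3419)


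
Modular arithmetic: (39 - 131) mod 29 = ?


39 - 131 = -92
-92 mod 29 = 24


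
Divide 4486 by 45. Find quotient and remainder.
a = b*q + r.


4486 = 45 * 99 + 31
Check: 4455 + 31 = 4486

q = 99, r = 31


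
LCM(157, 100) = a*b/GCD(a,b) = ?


GCD(157, 100) = 1
LCM = 157*100/1 = 15700/1 = 15700

LCM = 15700


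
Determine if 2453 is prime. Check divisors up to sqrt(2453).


2453 / 11 = 223 (exact division)
2453 is NOT prime.

No, 2453 is not prime


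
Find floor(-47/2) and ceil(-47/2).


-47/2 = -23.5000
floor = -24
ceil = -23

floor = -24, ceil = -23


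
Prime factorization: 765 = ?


765 / 3 = 255
255 / 3 = 85
85 / 5 = 17
17 / 17 = 1
765 = 3^2 × 5 × 17


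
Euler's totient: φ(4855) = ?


4855 = 5 × 971
Prime factors: 5, 971
φ(4855) = 4855 × (1-1/5) × (1-1/971)
= 4855 × 4/5 × 970/971 = 3880

φ(4855) = 3880


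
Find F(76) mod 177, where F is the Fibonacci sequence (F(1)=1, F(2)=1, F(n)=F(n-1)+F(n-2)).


F(k) mod 177 for k=1..76:
1, 1, 2, 3, 5, 8, 13, 21, 34, 55, 89, 144, 56, 23, 79, 102, 4, 106, 110, 39, 149, 11, 160, 171, 154, 148, 125, 96, 44, 140, 7, 147, 154, 124, 101, 48, 149, 20, 169, 12, 4, 16, 20, 36, 56, 92, 148, 63, 34, 97, 131, 51, 5, 56, 61, 117, 1, 118, 119, 60, 2, 62, 64, 126, 13, 139, 152, 114, 89, 26, 115, 141, 79, 43, 122, 165
F(76) mod 177 = 165


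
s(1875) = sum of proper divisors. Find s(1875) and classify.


Proper divisors: 1, 3, 5, 15, 25, 75, 125, 375, 625
Sum = 1 + 3 + 5 + 15 + 25 + 75 + 125 + 375 + 625 = 1249
1249 < 1875 → deficient

s(1875) = 1249 (deficient)


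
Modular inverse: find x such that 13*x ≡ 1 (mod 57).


Use the extended Euclidean algorithm on (57, 13); each row r = 57*s + 13*t:
r=57, s=1, t=0
r=13, s=0, t=1
q=4: r=5, s=1, t=-4   [57*(1) + 13*(-4) = 5]
q=2: r=3, s=-2, t=9   [57*(-2) + 13*(9) = 3]
q=1: r=2, s=3, t=-13   [57*(3) + 13*(-13) = 2]
q=1: r=1, s=-5, t=22   [57*(-5) + 13*(22) = 1]
q=2: r=0, s=13, t=-57   [57*(13) + 13*(-57) = 0]
GCD = 1 with t = 22, so 13*(22) ≡ 1 (mod 57)
Inverse = 22 mod 57 = 22
Check: 13 * 22 = 286 ≡ 1 (mod 57)

13^(-1) ≡ 22 (mod 57)


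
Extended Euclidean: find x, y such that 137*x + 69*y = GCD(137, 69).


Tabular extended Euclidean (each row: r = 137*s + 69*t):
r=137, s=1, t=0
r=69, s=0, t=1
q=1: r=68, s=1, t=-1   [137*(1) + 69*(-1) = 68]
q=1: r=1, s=-1, t=2   [137*(-1) + 69*(2) = 1]
q=68: r=0, s=69, t=-137   [137*(69) + 69*(-137) = 0]
GCD = 1; from the row with r=1: x=-1, y=2
Check: 137*(-1) + 69*(2) = -137 + 138 = 1

GCD = 1, x = -1, y = 2


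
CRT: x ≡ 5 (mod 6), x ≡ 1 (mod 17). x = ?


M = 6*17 = 102
M1 = M/6 = 17, M2 = M/17 = 6
M1^(-1) mod 6 = 5, M2^(-1) mod 17 = 3
x = 5*17*5 + 1*6*3 = 443
443 mod 102 = 35
Check: 35 mod 6 = 5 ✓, 35 mod 17 = 1 ✓

x ≡ 35 (mod 102)


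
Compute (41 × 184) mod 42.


41 × 184 = 7544
7544 mod 42 = 26


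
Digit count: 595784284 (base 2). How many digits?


595784284 in base 2 = 100011100000101111001001011100
Number of digits = 30

30 digits (base 2)


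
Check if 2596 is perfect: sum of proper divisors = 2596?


Proper divisors of 2596: 1, 2, 4, 11, 22, 44, 59, 118, 236, 649, 1298
Sum = 1 + 2 + 4 + 11 + 22 + 44 + 59 + 118 + 236 + 649 + 1298 = 2444

No, 2596 is not perfect (2444 ≠ 2596)


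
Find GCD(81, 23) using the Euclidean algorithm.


81 = 3 * 23 + 12
23 = 1 * 12 + 11
12 = 1 * 11 + 1
11 = 11 * 1 + 0
GCD = 1


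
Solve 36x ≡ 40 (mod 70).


GCD(36, 70) = 2 divides 40
Divide: 18x ≡ 20 (mod 35)
x ≡ 5 (mod 35)


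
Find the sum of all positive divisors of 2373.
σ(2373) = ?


Divisors of 2373: 1, 3, 7, 21, 113, 339, 791, 2373
Sum = 1 + 3 + 7 + 21 + 113 + 339 + 791 + 2373 = 3648

σ(2373) = 3648


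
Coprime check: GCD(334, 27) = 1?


Euclidean algorithm:
334 = 12 * 27 + 10
27 = 2 * 10 + 7
10 = 1 * 7 + 3
7 = 2 * 3 + 1
3 = 3 * 1 + 0
GCD(334, 27) = 1

Yes, coprime (GCD = 1)


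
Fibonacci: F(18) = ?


Sequence: 1, 1, 2, 3, 5, 8, 13, 21, 34, 55, 89, 144, 233, 377, 610, 987, 1597, 2584
F(18) = 2584


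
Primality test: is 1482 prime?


1482 / 2 = 741 (exact division)
1482 is NOT prime.

No, 1482 is not prime


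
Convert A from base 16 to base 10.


A (base 16) = 10 (decimal)
10 (decimal) = 10 (base 10)


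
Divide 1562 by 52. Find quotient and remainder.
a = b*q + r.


1562 = 52 * 30 + 2
Check: 1560 + 2 = 1562

q = 30, r = 2


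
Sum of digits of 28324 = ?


2 + 8 + 3 + 2 + 4 = 19


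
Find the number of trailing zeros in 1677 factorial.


floor(1677/5) = 335
floor(1677/25) = 67
floor(1677/125) = 13
floor(1677/625) = 2
Total = 417

417 trailing zeros


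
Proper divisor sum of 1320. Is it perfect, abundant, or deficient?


Proper divisors: 1, 2, 3, 4, 5, 6, 8, 10, 11, 12, 15, 20, 22, 24, 30, 33, 40, 44, 55, 60, 66, 88, 110, 120, 132, 165, 220, 264, 330, 440, 660
Sum = 1 + 2 + 3 + 4 + 5 + 6 + 8 + 10 + 11 + 12 + 15 + 20 + 22 + 24 + 30 + 33 + 40 + 44 + 55 + 60 + 66 + 88 + 110 + 120 + 132 + 165 + 220 + 264 + 330 + 440 + 660 = 3000
3000 > 1320 → abundant

s(1320) = 3000 (abundant)


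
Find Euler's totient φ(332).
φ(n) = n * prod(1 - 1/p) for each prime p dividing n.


332 = 2^2 × 83
Prime factors: 2, 83
φ(332) = 332 × (1-1/2) × (1-1/83)
= 332 × 1/2 × 82/83 = 164

φ(332) = 164


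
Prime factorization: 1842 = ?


1842 / 2 = 921
921 / 3 = 307
307 / 307 = 1
1842 = 2 × 3 × 307


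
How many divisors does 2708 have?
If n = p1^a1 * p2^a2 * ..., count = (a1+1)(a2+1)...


2708 = 2^2 × 677^1
d(2708) = (2+1) × (1+1) = 6

6 divisors


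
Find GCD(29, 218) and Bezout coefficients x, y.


Tabular extended Euclidean (each row: r = 29*s + 218*t):
r=29, s=1, t=0
r=218, s=0, t=1
q=0: r=29, s=1, t=0   [29*(1) + 218*(0) = 29]
q=7: r=15, s=-7, t=1   [29*(-7) + 218*(1) = 15]
q=1: r=14, s=8, t=-1   [29*(8) + 218*(-1) = 14]
q=1: r=1, s=-15, t=2   [29*(-15) + 218*(2) = 1]
q=14: r=0, s=218, t=-29   [29*(218) + 218*(-29) = 0]
GCD = 1; from the row with r=1: x=-15, y=2
Check: 29*(-15) + 218*(2) = -435 + 436 = 1

GCD = 1, x = -15, y = 2


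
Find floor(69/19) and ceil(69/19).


69/19 = 3.6316
floor = 3
ceil = 4

floor = 3, ceil = 4


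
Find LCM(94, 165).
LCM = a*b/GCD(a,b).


GCD(94, 165) = 1
LCM = 94*165/1 = 15510/1 = 15510

LCM = 15510


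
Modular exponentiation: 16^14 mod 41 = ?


16^1 mod 41 = 16
16^2 mod 41 = 10
16^3 mod 41 = 37
16^4 mod 41 = 18
16^5 mod 41 = 1
16^6 mod 41 = 16
16^7 mod 41 = 10
16^8 mod 41 = 37
16^9 mod 41 = 18
16^10 mod 41 = 1
16^11 mod 41 = 16
16^12 mod 41 = 10
16^13 mod 41 = 37
16^14 mod 41 = 18


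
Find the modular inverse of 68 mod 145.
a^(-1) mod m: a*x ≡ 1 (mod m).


Use the extended Euclidean algorithm on (145, 68); each row r = 145*s + 68*t:
r=145, s=1, t=0
r=68, s=0, t=1
q=2: r=9, s=1, t=-2   [145*(1) + 68*(-2) = 9]
q=7: r=5, s=-7, t=15   [145*(-7) + 68*(15) = 5]
q=1: r=4, s=8, t=-17   [145*(8) + 68*(-17) = 4]
q=1: r=1, s=-15, t=32   [145*(-15) + 68*(32) = 1]
q=4: r=0, s=68, t=-145   [145*(68) + 68*(-145) = 0]
GCD = 1 with t = 32, so 68*(32) ≡ 1 (mod 145)
Inverse = 32 mod 145 = 32
Check: 68 * 32 = 2176 ≡ 1 (mod 145)

68^(-1) ≡ 32 (mod 145)


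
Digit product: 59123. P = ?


5 × 9 × 1 × 2 × 3 = 270


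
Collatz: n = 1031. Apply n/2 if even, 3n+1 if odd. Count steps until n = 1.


1031 → 3094 → 1547 → 4642 → 2321 → 6964 → 3482 → 1741 → 5224 → 2612 → 1306 → 653 → 1960 → 980 → 490 → 245 → 736 → 368 → 184 → 92 → 46 → 23 → 70 → 35 → 106 → 53 → 160 → 80 → 40 → 20 → 10 → 5 → 16 → 8 → 4 → 2 → 1
Total steps = 36

36 steps


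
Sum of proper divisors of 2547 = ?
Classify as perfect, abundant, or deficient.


Proper divisors: 1, 3, 9, 283, 849
Sum = 1 + 3 + 9 + 283 + 849 = 1145
1145 < 2547 → deficient

s(2547) = 1145 (deficient)


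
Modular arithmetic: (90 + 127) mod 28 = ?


90 + 127 = 217
217 mod 28 = 21


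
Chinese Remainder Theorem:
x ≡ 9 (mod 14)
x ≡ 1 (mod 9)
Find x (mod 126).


M = 14*9 = 126
M1 = M/14 = 9, M2 = M/9 = 14
M1^(-1) mod 14 = 11, M2^(-1) mod 9 = 2
x = 9*9*11 + 1*14*2 = 919
919 mod 126 = 37
Check: 37 mod 14 = 9 ✓, 37 mod 9 = 1 ✓

x ≡ 37 (mod 126)


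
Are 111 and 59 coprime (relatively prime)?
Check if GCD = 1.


Euclidean algorithm:
111 = 1 * 59 + 52
59 = 1 * 52 + 7
52 = 7 * 7 + 3
7 = 2 * 3 + 1
3 = 3 * 1 + 0
GCD(111, 59) = 1

Yes, coprime (GCD = 1)


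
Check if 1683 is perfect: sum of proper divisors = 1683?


Proper divisors of 1683: 1, 3, 9, 11, 17, 33, 51, 99, 153, 187, 561
Sum = 1 + 3 + 9 + 11 + 17 + 33 + 51 + 99 + 153 + 187 + 561 = 1125

No, 1683 is not perfect (1125 ≠ 1683)


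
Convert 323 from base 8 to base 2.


323 (base 8) = 211 (decimal)
211 (decimal) = 11010011 (base 2)


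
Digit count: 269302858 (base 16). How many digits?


269302858 in base 16 = 100D3C4A
Number of digits = 8

8 digits (base 16)


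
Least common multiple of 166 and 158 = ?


GCD(166, 158) = 2
LCM = 166*158/2 = 26228/2 = 13114

LCM = 13114


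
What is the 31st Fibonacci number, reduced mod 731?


F(k) mod 731 for k=1..31:
1, 1, 2, 3, 5, 8, 13, 21, 34, 55, 89, 144, 233, 377, 610, 256, 135, 391, 526, 186, 712, 167, 148, 315, 463, 47, 510, 557, 336, 162, 498
F(31) mod 731 = 498


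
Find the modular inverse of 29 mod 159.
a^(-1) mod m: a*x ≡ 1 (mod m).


Use the extended Euclidean algorithm on (159, 29); each row r = 159*s + 29*t:
r=159, s=1, t=0
r=29, s=0, t=1
q=5: r=14, s=1, t=-5   [159*(1) + 29*(-5) = 14]
q=2: r=1, s=-2, t=11   [159*(-2) + 29*(11) = 1]
q=14: r=0, s=29, t=-159   [159*(29) + 29*(-159) = 0]
GCD = 1 with t = 11, so 29*(11) ≡ 1 (mod 159)
Inverse = 11 mod 159 = 11
Check: 29 * 11 = 319 ≡ 1 (mod 159)

29^(-1) ≡ 11 (mod 159)


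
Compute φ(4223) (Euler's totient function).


4223 = 41 × 103
Prime factors: 41, 103
φ(4223) = 4223 × (1-1/41) × (1-1/103)
= 4223 × 40/41 × 102/103 = 4080

φ(4223) = 4080


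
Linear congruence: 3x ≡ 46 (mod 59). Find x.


GCD(3, 59) = 1, unique solution
a^(-1) mod 59 = 20
x = 20 * 46 mod 59 = 35

x ≡ 35 (mod 59)


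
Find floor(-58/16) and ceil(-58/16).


-58/16 = -3.6250
floor = -4
ceil = -3

floor = -4, ceil = -3


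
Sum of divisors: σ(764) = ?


Divisors of 764: 1, 2, 4, 191, 382, 764
Sum = 1 + 2 + 4 + 191 + 382 + 764 = 1344

σ(764) = 1344


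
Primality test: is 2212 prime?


2212 / 2 = 1106 (exact division)
2212 is NOT prime.

No, 2212 is not prime


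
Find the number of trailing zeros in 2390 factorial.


floor(2390/5) = 478
floor(2390/25) = 95
floor(2390/125) = 19
floor(2390/625) = 3
Total = 595

595 trailing zeros


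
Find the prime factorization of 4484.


4484 / 2 = 2242
2242 / 2 = 1121
1121 / 19 = 59
59 / 59 = 1
4484 = 2^2 × 19 × 59


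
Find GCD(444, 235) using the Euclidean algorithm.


444 = 1 * 235 + 209
235 = 1 * 209 + 26
209 = 8 * 26 + 1
26 = 26 * 1 + 0
GCD = 1


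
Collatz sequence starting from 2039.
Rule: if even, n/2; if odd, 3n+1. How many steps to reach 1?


2039 → 6118 → 3059 → 9178 → 4589 → 13768 → 6884 → 3442 → 1721 → 5164 → 2582 → 1291 → 3874 → 1937 → 5812 → 2906 → 1453 → 4360 → 2180 → 1090 → 545 → 1636 → 818 → 409 → 1228 → 614 → 307 → 922 → 461 → 1384 → 692 → 346 → 173 → 520 → 260 → 130 → 65 → 196 → 98 → 49 → 148 → 74 → 37 → 112 → 56 → 28 → 14 → 7 → 22 → 11 → 34 → 17 → 52 → 26 → 13 → 40 → 20 → 10 → 5 → 16 → 8 → 4 → 2 → 1
Total steps = 63

63 steps


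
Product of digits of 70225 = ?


7 × 0 × 2 × 2 × 5 = 0


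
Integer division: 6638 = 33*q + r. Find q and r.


6638 = 33 * 201 + 5
Check: 6633 + 5 = 6638

q = 201, r = 5


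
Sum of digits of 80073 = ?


8 + 0 + 0 + 7 + 3 = 18


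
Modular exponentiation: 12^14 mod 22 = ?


12^1 mod 22 = 12
12^2 mod 22 = 12
12^3 mod 22 = 12
12^4 mod 22 = 12
12^5 mod 22 = 12
12^6 mod 22 = 12
12^7 mod 22 = 12
12^8 mod 22 = 12
12^9 mod 22 = 12
12^10 mod 22 = 12
12^11 mod 22 = 12
12^12 mod 22 = 12
12^13 mod 22 = 12
12^14 mod 22 = 12
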